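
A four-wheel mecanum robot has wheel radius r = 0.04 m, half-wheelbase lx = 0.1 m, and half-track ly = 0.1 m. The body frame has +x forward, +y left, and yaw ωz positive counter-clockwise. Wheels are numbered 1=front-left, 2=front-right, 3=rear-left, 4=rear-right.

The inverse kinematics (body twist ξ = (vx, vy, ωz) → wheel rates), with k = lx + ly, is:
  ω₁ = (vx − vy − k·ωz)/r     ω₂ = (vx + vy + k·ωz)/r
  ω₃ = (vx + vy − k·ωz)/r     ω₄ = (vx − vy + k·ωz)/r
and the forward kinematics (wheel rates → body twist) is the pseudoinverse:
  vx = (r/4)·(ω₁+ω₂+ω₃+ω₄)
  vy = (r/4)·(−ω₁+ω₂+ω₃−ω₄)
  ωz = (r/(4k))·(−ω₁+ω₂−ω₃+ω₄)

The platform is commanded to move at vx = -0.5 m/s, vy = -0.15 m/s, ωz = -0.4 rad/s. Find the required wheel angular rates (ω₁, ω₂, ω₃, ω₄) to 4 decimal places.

(-6.7500, -18.2500, -14.2500, -10.7500)

k = lx + ly = 0.1 + 0.1 = 0.2000;  k·ωz = 0.2000·-0.4 = -0.0800
ω₁ (FL) = (vx − vy − k·ωz)/r = -0.2700/0.04 = -6.7500
ω₂ (FR) = (vx + vy + k·ωz)/r = -0.7300/0.04 = -18.2500
ω₃ (RL) = (vx + vy − k·ωz)/r = -0.5700/0.04 = -14.2500
ω₄ (RR) = (vx − vy + k·ωz)/r = -0.4300/0.04 = -10.7500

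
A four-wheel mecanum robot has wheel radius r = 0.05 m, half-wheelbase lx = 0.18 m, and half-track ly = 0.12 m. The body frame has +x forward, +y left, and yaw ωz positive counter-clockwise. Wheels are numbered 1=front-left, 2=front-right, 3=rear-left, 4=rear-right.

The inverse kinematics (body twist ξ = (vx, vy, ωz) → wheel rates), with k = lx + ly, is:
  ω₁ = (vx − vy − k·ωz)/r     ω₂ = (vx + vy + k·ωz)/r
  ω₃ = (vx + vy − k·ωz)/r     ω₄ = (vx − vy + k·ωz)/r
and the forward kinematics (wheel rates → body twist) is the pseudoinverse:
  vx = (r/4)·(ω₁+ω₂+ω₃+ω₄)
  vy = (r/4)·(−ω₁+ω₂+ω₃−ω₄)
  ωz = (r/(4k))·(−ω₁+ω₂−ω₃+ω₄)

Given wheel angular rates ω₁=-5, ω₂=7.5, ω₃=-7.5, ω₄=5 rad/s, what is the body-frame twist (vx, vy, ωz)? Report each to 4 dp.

k = lx + ly = 0.18 + 0.12 = 0.3000
ω₁+ω₂+ω₃+ω₄ = 0.0000  →  vx = (0.05/4)·0.0000 = 0.0000
−ω₁+ω₂+ω₃−ω₄ = 0.0000  →  vy = (0.05/4)·0.0000 = 0.0000
−ω₁+ω₂−ω₃+ω₄ = 25.0000  →  ωz = (0.05/1.2000)·25.0000 = 1.0417

(0.0000, 0.0000, 1.0417)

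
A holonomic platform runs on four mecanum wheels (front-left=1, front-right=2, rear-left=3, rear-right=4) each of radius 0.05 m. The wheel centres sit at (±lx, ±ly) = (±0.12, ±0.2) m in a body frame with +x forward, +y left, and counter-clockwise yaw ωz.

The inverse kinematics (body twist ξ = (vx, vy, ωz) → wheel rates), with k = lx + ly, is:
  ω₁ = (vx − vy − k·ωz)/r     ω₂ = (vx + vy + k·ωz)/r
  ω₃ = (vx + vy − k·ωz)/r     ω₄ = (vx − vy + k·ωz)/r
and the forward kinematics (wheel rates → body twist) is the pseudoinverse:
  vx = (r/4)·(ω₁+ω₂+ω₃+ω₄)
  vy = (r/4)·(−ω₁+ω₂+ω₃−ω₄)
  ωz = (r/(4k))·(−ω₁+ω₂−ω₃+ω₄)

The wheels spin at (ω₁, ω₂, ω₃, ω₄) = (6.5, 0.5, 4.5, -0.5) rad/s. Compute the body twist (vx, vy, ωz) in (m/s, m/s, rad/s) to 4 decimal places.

(0.1375, -0.0125, -0.4297)

k = lx + ly = 0.12 + 0.2 = 0.3200
ω₁+ω₂+ω₃+ω₄ = 11.0000  →  vx = (0.05/4)·11.0000 = 0.1375
−ω₁+ω₂+ω₃−ω₄ = -1.0000  →  vy = (0.05/4)·-1.0000 = -0.0125
−ω₁+ω₂−ω₃+ω₄ = -11.0000  →  ωz = (0.05/1.2800)·-11.0000 = -0.4297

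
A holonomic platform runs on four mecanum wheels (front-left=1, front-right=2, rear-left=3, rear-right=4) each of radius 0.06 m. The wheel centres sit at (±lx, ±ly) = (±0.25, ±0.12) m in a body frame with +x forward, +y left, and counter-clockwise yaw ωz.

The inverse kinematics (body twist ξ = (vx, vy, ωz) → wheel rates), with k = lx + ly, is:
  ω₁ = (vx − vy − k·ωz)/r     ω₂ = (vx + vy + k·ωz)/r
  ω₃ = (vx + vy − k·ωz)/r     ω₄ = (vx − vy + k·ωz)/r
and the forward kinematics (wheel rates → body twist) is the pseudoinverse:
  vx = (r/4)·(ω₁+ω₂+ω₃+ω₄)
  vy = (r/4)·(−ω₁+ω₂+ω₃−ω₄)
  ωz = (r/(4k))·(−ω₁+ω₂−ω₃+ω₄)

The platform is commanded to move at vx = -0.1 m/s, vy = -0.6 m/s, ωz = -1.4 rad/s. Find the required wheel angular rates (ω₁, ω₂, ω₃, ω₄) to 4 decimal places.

k = lx + ly = 0.25 + 0.12 = 0.3700;  k·ωz = 0.3700·-1.4 = -0.5180
ω₁ (FL) = (vx − vy − k·ωz)/r = 1.0180/0.06 = 16.9667
ω₂ (FR) = (vx + vy + k·ωz)/r = -1.2180/0.06 = -20.3000
ω₃ (RL) = (vx + vy − k·ωz)/r = -0.1820/0.06 = -3.0333
ω₄ (RR) = (vx − vy + k·ωz)/r = -0.0180/0.06 = -0.3000

(16.9667, -20.3000, -3.0333, -0.3000)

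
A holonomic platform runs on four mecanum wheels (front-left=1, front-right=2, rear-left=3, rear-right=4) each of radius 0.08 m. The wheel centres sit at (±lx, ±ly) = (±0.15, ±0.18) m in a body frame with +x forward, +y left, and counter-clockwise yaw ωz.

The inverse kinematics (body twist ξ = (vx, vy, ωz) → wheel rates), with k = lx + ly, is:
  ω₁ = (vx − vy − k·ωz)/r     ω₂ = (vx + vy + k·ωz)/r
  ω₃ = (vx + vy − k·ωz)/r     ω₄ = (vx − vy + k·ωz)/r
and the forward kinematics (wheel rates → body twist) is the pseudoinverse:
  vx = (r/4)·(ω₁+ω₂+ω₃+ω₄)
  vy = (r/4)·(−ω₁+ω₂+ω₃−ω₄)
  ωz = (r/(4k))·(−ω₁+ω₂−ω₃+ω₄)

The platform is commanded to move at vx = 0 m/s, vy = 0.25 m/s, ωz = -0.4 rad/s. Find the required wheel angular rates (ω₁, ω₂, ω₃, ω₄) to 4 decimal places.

(-1.4750, 1.4750, 4.7750, -4.7750)

k = lx + ly = 0.15 + 0.18 = 0.3300;  k·ωz = 0.3300·-0.4 = -0.1320
ω₁ (FL) = (vx − vy − k·ωz)/r = -0.1180/0.08 = -1.4750
ω₂ (FR) = (vx + vy + k·ωz)/r = 0.1180/0.08 = 1.4750
ω₃ (RL) = (vx + vy − k·ωz)/r = 0.3820/0.08 = 4.7750
ω₄ (RR) = (vx − vy + k·ωz)/r = -0.3820/0.08 = -4.7750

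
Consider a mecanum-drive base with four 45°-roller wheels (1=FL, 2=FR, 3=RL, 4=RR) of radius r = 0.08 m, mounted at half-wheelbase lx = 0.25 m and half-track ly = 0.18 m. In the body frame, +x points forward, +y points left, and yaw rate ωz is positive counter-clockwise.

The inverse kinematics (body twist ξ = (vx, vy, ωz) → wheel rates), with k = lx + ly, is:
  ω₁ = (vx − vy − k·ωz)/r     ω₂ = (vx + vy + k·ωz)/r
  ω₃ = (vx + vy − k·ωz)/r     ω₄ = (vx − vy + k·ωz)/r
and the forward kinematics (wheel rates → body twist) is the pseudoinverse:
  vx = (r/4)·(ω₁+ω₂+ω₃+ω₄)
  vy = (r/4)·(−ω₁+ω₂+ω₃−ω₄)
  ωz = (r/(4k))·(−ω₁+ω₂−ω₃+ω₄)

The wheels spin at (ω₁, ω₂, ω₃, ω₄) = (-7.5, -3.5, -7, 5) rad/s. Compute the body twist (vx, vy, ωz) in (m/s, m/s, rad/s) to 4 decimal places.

(-0.2600, -0.1600, 0.7442)

k = lx + ly = 0.25 + 0.18 = 0.4300
ω₁+ω₂+ω₃+ω₄ = -13.0000  →  vx = (0.08/4)·-13.0000 = -0.2600
−ω₁+ω₂+ω₃−ω₄ = -8.0000  →  vy = (0.08/4)·-8.0000 = -0.1600
−ω₁+ω₂−ω₃+ω₄ = 16.0000  →  ωz = (0.08/1.7200)·16.0000 = 0.7442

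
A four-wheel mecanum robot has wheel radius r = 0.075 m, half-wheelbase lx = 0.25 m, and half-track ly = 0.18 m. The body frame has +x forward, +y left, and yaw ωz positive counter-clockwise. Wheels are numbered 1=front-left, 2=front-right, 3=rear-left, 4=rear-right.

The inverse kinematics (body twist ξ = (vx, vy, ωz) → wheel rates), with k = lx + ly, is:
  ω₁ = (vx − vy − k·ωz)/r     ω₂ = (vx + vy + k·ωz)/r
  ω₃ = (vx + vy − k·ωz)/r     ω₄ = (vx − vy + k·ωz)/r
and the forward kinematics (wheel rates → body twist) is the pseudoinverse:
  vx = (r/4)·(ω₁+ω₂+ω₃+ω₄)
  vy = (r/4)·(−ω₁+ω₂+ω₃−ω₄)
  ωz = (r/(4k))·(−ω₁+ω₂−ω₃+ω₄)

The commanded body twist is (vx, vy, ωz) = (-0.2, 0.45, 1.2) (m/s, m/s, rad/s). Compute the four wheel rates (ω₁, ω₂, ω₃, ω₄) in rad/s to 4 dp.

(-15.5467, 10.2133, -3.5467, -1.7867)

k = lx + ly = 0.25 + 0.18 = 0.4300;  k·ωz = 0.4300·1.2 = 0.5160
ω₁ (FL) = (vx − vy − k·ωz)/r = -1.1660/0.075 = -15.5467
ω₂ (FR) = (vx + vy + k·ωz)/r = 0.7660/0.075 = 10.2133
ω₃ (RL) = (vx + vy − k·ωz)/r = -0.2660/0.075 = -3.5467
ω₄ (RR) = (vx − vy + k·ωz)/r = -0.1340/0.075 = -1.7867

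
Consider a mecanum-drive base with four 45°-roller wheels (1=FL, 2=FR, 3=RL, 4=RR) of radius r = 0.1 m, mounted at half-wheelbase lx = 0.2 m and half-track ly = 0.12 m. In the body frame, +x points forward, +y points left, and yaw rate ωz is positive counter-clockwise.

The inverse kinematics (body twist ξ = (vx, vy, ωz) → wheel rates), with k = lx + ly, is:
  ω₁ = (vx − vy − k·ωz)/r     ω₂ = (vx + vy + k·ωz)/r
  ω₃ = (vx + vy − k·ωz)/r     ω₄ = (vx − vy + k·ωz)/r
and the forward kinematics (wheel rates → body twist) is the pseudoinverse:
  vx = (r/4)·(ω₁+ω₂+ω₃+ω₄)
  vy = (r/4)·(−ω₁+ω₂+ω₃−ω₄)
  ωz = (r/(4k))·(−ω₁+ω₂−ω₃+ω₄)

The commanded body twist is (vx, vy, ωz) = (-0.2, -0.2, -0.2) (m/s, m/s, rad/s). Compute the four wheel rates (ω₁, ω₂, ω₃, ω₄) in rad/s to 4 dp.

k = lx + ly = 0.2 + 0.12 = 0.3200;  k·ωz = 0.3200·-0.2 = -0.0640
ω₁ (FL) = (vx − vy − k·ωz)/r = 0.0640/0.1 = 0.6400
ω₂ (FR) = (vx + vy + k·ωz)/r = -0.4640/0.1 = -4.6400
ω₃ (RL) = (vx + vy − k·ωz)/r = -0.3360/0.1 = -3.3600
ω₄ (RR) = (vx − vy + k·ωz)/r = -0.0640/0.1 = -0.6400

(0.6400, -4.6400, -3.3600, -0.6400)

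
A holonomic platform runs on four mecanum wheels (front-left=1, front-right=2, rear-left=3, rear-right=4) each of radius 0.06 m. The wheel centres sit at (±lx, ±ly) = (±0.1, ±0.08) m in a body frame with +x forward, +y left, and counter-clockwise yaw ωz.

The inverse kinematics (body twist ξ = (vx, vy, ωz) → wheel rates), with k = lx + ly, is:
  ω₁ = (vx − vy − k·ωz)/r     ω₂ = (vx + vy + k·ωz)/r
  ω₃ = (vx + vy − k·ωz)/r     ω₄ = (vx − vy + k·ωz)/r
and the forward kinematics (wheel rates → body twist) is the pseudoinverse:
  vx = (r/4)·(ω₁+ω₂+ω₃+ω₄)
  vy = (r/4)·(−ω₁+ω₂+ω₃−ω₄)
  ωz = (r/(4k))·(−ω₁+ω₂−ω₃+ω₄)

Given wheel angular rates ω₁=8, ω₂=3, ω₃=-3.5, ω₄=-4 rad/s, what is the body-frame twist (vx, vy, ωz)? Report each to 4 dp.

(0.0525, -0.0675, -0.4583)

k = lx + ly = 0.1 + 0.08 = 0.1800
ω₁+ω₂+ω₃+ω₄ = 3.5000  →  vx = (0.06/4)·3.5000 = 0.0525
−ω₁+ω₂+ω₃−ω₄ = -4.5000  →  vy = (0.06/4)·-4.5000 = -0.0675
−ω₁+ω₂−ω₃+ω₄ = -5.5000  →  ωz = (0.06/0.7200)·-5.5000 = -0.4583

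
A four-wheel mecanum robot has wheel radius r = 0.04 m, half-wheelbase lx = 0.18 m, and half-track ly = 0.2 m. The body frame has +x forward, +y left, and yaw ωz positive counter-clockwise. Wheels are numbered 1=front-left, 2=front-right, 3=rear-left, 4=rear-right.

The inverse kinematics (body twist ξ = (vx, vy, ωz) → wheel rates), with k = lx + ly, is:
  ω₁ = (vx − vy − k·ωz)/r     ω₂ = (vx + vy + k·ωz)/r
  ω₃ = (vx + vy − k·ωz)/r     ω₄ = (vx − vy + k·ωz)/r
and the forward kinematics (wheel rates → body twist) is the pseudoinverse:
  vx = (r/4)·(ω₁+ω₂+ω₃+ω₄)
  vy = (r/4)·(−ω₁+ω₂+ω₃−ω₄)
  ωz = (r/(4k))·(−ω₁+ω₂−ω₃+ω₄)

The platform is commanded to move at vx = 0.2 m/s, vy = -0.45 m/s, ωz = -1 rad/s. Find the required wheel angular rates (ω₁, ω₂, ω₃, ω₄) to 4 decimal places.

(25.7500, -15.7500, 3.2500, 6.7500)

k = lx + ly = 0.18 + 0.2 = 0.3800;  k·ωz = 0.3800·-1 = -0.3800
ω₁ (FL) = (vx − vy − k·ωz)/r = 1.0300/0.04 = 25.7500
ω₂ (FR) = (vx + vy + k·ωz)/r = -0.6300/0.04 = -15.7500
ω₃ (RL) = (vx + vy − k·ωz)/r = 0.1300/0.04 = 3.2500
ω₄ (RR) = (vx − vy + k·ωz)/r = 0.2700/0.04 = 6.7500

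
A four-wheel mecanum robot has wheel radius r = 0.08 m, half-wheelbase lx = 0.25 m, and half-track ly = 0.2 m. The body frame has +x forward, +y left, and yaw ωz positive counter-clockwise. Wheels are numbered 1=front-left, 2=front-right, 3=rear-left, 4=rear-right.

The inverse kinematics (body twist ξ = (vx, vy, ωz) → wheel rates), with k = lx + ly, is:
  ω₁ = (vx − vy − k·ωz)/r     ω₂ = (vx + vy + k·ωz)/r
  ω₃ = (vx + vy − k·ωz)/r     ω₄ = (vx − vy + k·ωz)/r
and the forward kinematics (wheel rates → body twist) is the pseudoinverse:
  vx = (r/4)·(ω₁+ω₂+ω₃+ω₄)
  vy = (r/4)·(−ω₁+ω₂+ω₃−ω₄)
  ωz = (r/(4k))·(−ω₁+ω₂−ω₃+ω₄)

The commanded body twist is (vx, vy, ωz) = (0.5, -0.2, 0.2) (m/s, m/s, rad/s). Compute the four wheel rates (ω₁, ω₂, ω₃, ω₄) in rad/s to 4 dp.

(7.6250, 4.8750, 2.6250, 9.8750)

k = lx + ly = 0.25 + 0.2 = 0.4500;  k·ωz = 0.4500·0.2 = 0.0900
ω₁ (FL) = (vx − vy − k·ωz)/r = 0.6100/0.08 = 7.6250
ω₂ (FR) = (vx + vy + k·ωz)/r = 0.3900/0.08 = 4.8750
ω₃ (RL) = (vx + vy − k·ωz)/r = 0.2100/0.08 = 2.6250
ω₄ (RR) = (vx − vy + k·ωz)/r = 0.7900/0.08 = 9.8750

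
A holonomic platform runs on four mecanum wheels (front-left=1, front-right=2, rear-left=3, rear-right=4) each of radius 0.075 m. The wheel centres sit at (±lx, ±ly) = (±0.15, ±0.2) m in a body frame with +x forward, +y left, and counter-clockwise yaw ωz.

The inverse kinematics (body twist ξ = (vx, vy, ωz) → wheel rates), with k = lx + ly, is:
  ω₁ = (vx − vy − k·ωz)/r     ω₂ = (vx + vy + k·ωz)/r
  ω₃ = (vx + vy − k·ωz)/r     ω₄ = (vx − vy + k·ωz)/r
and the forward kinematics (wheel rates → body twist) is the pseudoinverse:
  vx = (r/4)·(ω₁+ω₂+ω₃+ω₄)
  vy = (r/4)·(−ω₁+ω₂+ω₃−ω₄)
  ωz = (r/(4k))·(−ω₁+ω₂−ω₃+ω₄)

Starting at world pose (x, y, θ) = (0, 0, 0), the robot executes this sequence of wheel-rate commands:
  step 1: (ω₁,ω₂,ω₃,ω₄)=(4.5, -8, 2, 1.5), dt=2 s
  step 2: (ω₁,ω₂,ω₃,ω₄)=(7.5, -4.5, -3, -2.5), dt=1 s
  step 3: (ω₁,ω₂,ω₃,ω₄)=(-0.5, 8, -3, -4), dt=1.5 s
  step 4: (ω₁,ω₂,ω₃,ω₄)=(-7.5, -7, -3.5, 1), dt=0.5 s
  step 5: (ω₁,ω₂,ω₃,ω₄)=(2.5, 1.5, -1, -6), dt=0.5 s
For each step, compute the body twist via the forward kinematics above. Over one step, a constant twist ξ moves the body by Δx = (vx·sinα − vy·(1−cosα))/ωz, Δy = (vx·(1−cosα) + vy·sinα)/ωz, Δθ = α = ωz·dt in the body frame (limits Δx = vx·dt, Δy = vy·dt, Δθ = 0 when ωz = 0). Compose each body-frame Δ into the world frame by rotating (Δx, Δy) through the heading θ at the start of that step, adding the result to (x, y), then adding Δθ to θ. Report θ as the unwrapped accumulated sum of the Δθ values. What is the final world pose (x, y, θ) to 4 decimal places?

(-0.2723, -0.1100, -1.4330)

step 1: ξ=(vx,vy,ωz)=(0.0000, -0.2250, -0.6964), dt=2.0 → body Δ=(-0.2659, -0.3180, -1.3929) → world pose (-0.2659, -0.3180, -1.3929)
step 2: ξ=(vx,vy,ωz)=(-0.0469, -0.2344, -0.6161), dt=1.0 → body Δ=(-0.1139, -0.2058, -0.6161) → world pose (-0.4886, -0.2423, -2.0089)
step 3: ξ=(vx,vy,ωz)=(0.0094, 0.1781, 0.4018), dt=1.5 → body Δ=(-0.0649, 0.2554, 0.6027) → world pose (-0.2298, -0.2919, -1.4063)
step 4: ξ=(vx,vy,ωz)=(-0.3188, -0.0750, 0.2679), dt=0.5 → body Δ=(-0.1564, -0.0480, 0.1339) → world pose (-0.3028, -0.1455, -1.2723)
step 5: ξ=(vx,vy,ωz)=(-0.0562, 0.0750, -0.3214), dt=0.5 → body Δ=(-0.0250, 0.0396, -0.1607) → world pose (-0.2723, -0.1100, -1.4330)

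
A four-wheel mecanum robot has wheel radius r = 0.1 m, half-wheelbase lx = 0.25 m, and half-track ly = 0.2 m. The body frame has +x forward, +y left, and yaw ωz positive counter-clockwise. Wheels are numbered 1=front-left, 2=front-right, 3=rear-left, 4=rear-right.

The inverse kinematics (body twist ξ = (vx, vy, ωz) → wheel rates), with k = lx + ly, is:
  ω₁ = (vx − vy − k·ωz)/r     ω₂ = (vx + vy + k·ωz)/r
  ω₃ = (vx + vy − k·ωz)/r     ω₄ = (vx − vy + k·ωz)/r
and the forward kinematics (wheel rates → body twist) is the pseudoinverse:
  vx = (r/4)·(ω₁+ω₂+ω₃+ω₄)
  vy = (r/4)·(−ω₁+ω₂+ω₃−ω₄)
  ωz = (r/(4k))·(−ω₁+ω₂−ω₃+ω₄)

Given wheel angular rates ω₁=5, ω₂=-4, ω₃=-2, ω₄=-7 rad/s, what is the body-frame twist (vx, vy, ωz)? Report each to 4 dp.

(-0.2000, -0.1000, -0.7778)

k = lx + ly = 0.25 + 0.2 = 0.4500
ω₁+ω₂+ω₃+ω₄ = -8.0000  →  vx = (0.1/4)·-8.0000 = -0.2000
−ω₁+ω₂+ω₃−ω₄ = -4.0000  →  vy = (0.1/4)·-4.0000 = -0.1000
−ω₁+ω₂−ω₃+ω₄ = -14.0000  →  ωz = (0.1/1.8000)·-14.0000 = -0.7778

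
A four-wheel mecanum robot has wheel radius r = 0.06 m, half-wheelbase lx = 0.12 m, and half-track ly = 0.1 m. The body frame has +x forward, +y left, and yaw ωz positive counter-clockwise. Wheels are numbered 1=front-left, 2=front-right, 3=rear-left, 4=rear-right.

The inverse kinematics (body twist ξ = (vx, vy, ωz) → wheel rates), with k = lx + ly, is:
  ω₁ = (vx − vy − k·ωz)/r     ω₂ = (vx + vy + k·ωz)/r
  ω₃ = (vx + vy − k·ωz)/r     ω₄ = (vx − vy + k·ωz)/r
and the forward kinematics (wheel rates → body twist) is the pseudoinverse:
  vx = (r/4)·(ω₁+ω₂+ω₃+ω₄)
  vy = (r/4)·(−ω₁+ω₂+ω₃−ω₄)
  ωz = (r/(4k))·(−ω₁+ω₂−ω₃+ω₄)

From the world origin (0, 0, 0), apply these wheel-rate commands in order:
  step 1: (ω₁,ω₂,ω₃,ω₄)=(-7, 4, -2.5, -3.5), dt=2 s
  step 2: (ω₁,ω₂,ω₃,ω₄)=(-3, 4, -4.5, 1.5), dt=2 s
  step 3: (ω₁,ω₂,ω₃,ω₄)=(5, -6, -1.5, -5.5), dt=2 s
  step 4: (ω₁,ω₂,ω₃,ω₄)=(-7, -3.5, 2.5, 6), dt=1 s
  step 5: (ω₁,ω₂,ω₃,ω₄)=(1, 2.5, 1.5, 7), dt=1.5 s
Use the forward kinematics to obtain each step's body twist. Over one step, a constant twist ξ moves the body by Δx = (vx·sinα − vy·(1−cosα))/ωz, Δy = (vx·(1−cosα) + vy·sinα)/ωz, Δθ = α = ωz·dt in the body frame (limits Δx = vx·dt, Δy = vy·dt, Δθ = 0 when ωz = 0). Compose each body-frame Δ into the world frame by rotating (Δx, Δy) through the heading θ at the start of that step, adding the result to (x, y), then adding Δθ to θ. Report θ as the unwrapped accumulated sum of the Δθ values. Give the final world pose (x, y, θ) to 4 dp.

(-0.1538, 0.2124, 2.2841)

step 1: ξ=(vx,vy,ωz)=(-0.1350, 0.1800, 0.6818), dt=2.0 → body Δ=(-0.4035, 0.1011, 1.3636) → world pose (-0.4035, 0.1011, 1.3636)
step 2: ξ=(vx,vy,ωz)=(-0.0300, 0.0150, 0.8864), dt=2.0 → body Δ=(-0.0535, -0.0241, 1.7727) → world pose (-0.3909, 0.0438, 3.1364)
step 3: ξ=(vx,vy,ωz)=(-0.1200, -0.1050, -1.0227), dt=2.0 → body Δ=(-0.2540, 0.0796, -2.0455) → world pose (-0.1374, -0.0372, 1.0909)
step 4: ξ=(vx,vy,ωz)=(-0.0300, 0.0000, 0.4773), dt=1.0 → body Δ=(-0.0289, -0.0070, 0.4773) → world pose (-0.1445, -0.0660, 1.5682)
step 5: ξ=(vx,vy,ωz)=(0.1800, -0.0600, 0.4773), dt=1.5 → body Δ=(0.2784, 0.0101, 0.7159) → world pose (-0.1538, 0.2124, 2.2841)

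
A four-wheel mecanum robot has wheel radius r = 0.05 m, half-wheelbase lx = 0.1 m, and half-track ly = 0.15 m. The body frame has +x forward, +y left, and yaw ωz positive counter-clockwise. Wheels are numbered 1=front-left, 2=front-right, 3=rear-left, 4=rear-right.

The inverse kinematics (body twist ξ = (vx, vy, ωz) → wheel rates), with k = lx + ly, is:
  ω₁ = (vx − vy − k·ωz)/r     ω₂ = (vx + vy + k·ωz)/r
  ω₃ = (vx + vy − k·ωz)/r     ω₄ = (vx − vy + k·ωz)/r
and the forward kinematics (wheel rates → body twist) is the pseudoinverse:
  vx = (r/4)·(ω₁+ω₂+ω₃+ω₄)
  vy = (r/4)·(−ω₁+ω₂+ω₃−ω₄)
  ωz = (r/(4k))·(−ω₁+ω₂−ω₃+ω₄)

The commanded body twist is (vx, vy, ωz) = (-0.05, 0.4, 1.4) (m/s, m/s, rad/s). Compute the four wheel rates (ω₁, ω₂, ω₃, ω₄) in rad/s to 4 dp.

(-16.0000, 14.0000, 0.0000, -2.0000)

k = lx + ly = 0.1 + 0.15 = 0.2500;  k·ωz = 0.2500·1.4 = 0.3500
ω₁ (FL) = (vx − vy − k·ωz)/r = -0.8000/0.05 = -16.0000
ω₂ (FR) = (vx + vy + k·ωz)/r = 0.7000/0.05 = 14.0000
ω₃ (RL) = (vx + vy − k·ωz)/r = 0.0000/0.05 = 0.0000
ω₄ (RR) = (vx − vy + k·ωz)/r = -0.1000/0.05 = -2.0000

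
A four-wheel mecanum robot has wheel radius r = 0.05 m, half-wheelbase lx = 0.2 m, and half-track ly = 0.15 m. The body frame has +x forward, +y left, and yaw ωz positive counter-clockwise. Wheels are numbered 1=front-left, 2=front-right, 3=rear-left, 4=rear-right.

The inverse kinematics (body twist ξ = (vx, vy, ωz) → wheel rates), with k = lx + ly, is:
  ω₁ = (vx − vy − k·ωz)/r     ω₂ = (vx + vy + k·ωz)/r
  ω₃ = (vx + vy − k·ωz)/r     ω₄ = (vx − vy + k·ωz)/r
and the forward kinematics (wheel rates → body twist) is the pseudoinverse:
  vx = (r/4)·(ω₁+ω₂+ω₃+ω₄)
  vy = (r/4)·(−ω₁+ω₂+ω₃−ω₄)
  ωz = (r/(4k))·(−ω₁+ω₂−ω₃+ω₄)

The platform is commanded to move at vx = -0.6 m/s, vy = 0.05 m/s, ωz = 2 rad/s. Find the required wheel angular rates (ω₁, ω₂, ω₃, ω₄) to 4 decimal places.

k = lx + ly = 0.2 + 0.15 = 0.3500;  k·ωz = 0.3500·2 = 0.7000
ω₁ (FL) = (vx − vy − k·ωz)/r = -1.3500/0.05 = -27.0000
ω₂ (FR) = (vx + vy + k·ωz)/r = 0.1500/0.05 = 3.0000
ω₃ (RL) = (vx + vy − k·ωz)/r = -1.2500/0.05 = -25.0000
ω₄ (RR) = (vx − vy + k·ωz)/r = 0.0500/0.05 = 1.0000

(-27.0000, 3.0000, -25.0000, 1.0000)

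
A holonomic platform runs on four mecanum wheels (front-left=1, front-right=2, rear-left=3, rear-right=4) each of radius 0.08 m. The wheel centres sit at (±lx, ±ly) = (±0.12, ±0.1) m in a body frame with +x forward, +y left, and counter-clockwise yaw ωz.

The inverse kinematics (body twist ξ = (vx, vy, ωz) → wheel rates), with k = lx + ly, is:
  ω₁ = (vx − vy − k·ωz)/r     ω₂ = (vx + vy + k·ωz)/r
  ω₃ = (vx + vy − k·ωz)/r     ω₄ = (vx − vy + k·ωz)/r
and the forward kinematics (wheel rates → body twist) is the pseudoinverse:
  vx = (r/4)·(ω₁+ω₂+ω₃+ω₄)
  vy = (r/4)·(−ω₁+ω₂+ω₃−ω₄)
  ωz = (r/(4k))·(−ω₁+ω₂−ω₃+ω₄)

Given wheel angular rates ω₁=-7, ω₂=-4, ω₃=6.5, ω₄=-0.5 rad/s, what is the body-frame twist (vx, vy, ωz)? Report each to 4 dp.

k = lx + ly = 0.12 + 0.1 = 0.2200
ω₁+ω₂+ω₃+ω₄ = -5.0000  →  vx = (0.08/4)·-5.0000 = -0.1000
−ω₁+ω₂+ω₃−ω₄ = 10.0000  →  vy = (0.08/4)·10.0000 = 0.2000
−ω₁+ω₂−ω₃+ω₄ = -4.0000  →  ωz = (0.08/0.8800)·-4.0000 = -0.3636

(-0.1000, 0.2000, -0.3636)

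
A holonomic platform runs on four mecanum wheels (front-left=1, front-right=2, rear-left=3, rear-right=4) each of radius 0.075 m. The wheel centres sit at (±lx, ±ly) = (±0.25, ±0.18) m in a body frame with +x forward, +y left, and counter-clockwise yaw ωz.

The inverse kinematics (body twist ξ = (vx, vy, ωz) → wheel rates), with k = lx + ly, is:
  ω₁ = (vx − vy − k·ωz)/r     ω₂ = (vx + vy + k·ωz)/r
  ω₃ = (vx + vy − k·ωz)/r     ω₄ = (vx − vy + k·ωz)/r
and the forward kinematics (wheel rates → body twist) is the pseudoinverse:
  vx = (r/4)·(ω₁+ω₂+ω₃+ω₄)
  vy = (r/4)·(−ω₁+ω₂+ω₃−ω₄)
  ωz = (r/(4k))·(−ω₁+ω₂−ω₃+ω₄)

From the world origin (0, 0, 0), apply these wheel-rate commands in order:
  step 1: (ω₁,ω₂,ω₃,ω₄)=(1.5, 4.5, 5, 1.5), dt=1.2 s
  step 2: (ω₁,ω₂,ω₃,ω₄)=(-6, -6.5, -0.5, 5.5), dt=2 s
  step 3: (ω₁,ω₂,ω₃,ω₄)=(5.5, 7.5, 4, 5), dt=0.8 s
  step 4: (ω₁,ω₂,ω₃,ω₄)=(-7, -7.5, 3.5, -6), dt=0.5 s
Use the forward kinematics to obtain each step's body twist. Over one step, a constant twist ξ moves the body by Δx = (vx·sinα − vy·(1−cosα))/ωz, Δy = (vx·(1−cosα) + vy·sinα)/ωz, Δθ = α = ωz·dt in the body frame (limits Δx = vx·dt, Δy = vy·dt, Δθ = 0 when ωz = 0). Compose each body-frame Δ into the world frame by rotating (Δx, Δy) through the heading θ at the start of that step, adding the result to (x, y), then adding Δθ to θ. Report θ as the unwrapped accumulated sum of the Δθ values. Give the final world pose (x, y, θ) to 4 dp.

step 1: ξ=(vx,vy,ωz)=(0.2344, 0.1219, -0.0218), dt=1.2 → body Δ=(0.2831, 0.1426, -0.0262) → world pose (0.2831, 0.1426, -0.0262)
step 2: ξ=(vx,vy,ωz)=(-0.1406, -0.1219, 0.2398), dt=2.0 → body Δ=(-0.2132, -0.3007, 0.4797) → world pose (0.0621, -0.1524, 0.4535)
step 3: ξ=(vx,vy,ωz)=(0.4125, 0.0188, 0.1308), dt=0.8 → body Δ=(0.3286, 0.0322, 0.1047) → world pose (0.3434, 0.0205, 0.5581)
step 4: ξ=(vx,vy,ωz)=(-0.3187, 0.1688, -0.4360), dt=0.5 → body Δ=(-0.1490, 0.1010, -0.2180) → world pose (0.1635, 0.0273, 0.3401)

(0.1635, 0.0273, 0.3401)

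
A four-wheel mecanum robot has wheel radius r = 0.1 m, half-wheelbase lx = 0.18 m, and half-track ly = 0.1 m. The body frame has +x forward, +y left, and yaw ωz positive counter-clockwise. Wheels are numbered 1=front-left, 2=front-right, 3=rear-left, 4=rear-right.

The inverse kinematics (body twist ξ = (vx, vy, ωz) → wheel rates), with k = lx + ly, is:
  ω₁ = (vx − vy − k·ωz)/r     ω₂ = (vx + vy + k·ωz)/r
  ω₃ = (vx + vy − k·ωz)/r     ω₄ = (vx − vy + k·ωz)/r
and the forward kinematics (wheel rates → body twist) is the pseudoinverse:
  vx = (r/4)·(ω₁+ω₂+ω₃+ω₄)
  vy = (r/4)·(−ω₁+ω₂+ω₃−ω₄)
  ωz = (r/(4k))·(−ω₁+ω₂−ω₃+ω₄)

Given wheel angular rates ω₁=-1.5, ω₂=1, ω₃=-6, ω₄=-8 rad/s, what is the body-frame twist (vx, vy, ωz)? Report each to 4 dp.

(-0.3625, 0.1125, 0.0446)

k = lx + ly = 0.18 + 0.1 = 0.2800
ω₁+ω₂+ω₃+ω₄ = -14.5000  →  vx = (0.1/4)·-14.5000 = -0.3625
−ω₁+ω₂+ω₃−ω₄ = 4.5000  →  vy = (0.1/4)·4.5000 = 0.1125
−ω₁+ω₂−ω₃+ω₄ = 0.5000  →  ωz = (0.1/1.1200)·0.5000 = 0.0446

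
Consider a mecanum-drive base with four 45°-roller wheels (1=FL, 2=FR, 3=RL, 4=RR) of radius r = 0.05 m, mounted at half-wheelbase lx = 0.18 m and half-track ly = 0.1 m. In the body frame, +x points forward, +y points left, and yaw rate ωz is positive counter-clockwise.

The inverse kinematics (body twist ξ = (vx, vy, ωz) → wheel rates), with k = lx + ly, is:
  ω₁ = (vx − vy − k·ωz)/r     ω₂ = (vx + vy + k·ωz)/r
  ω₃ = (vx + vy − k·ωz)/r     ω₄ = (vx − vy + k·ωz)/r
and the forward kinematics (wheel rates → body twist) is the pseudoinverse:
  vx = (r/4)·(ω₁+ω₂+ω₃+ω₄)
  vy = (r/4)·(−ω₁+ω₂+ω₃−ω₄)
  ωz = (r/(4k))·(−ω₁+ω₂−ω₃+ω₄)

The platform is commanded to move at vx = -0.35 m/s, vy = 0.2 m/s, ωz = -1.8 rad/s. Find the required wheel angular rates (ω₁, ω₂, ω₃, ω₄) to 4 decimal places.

(-0.9200, -13.0800, 7.0800, -21.0800)

k = lx + ly = 0.18 + 0.1 = 0.2800;  k·ωz = 0.2800·-1.8 = -0.5040
ω₁ (FL) = (vx − vy − k·ωz)/r = -0.0460/0.05 = -0.9200
ω₂ (FR) = (vx + vy + k·ωz)/r = -0.6540/0.05 = -13.0800
ω₃ (RL) = (vx + vy − k·ωz)/r = 0.3540/0.05 = 7.0800
ω₄ (RR) = (vx − vy + k·ωz)/r = -1.0540/0.05 = -21.0800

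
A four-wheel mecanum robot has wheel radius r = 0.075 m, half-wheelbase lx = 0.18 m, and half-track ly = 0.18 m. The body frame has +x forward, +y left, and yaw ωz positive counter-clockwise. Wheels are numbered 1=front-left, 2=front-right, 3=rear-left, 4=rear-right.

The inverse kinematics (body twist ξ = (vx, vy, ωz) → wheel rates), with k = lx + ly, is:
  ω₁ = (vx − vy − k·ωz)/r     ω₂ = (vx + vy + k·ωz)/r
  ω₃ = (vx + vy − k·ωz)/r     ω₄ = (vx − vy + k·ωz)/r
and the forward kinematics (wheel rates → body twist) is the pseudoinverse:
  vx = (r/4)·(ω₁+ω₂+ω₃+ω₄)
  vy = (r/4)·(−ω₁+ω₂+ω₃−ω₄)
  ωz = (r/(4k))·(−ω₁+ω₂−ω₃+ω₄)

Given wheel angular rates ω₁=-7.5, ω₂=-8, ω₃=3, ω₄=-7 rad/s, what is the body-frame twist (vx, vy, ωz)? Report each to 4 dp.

k = lx + ly = 0.18 + 0.18 = 0.3600
ω₁+ω₂+ω₃+ω₄ = -19.5000  →  vx = (0.075/4)·-19.5000 = -0.3656
−ω₁+ω₂+ω₃−ω₄ = 9.5000  →  vy = (0.075/4)·9.5000 = 0.1781
−ω₁+ω₂−ω₃+ω₄ = -10.5000  →  ωz = (0.075/1.4400)·-10.5000 = -0.5469

(-0.3656, 0.1781, -0.5469)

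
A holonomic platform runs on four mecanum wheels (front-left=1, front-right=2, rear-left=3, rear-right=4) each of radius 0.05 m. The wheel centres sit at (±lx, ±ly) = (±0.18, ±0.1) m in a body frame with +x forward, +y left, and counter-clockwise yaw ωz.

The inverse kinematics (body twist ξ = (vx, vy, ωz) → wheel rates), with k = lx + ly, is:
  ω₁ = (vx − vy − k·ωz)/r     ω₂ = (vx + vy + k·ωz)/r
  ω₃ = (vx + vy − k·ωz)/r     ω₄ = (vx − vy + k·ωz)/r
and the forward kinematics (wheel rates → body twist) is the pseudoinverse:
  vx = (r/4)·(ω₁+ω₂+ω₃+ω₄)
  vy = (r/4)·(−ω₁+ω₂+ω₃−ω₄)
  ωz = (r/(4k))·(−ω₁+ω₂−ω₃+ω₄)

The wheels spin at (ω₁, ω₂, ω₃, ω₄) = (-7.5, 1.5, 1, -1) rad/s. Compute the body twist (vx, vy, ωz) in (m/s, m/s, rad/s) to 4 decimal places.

k = lx + ly = 0.18 + 0.1 = 0.2800
ω₁+ω₂+ω₃+ω₄ = -6.0000  →  vx = (0.05/4)·-6.0000 = -0.0750
−ω₁+ω₂+ω₃−ω₄ = 11.0000  →  vy = (0.05/4)·11.0000 = 0.1375
−ω₁+ω₂−ω₃+ω₄ = 7.0000  →  ωz = (0.05/1.1200)·7.0000 = 0.3125

(-0.0750, 0.1375, 0.3125)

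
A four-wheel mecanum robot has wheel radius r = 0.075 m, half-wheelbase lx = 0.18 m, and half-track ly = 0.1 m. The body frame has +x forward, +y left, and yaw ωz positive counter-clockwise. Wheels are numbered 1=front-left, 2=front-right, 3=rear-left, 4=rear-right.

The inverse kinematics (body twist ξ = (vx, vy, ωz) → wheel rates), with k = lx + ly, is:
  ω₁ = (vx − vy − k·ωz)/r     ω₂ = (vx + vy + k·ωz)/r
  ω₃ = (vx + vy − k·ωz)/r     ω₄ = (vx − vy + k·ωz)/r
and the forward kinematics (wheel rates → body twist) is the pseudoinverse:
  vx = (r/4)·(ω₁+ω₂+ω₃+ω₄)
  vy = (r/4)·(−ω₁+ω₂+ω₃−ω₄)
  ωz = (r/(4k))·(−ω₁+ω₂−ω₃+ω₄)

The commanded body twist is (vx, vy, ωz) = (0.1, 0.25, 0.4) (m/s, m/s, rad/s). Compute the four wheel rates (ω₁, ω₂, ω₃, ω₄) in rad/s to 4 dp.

(-3.4933, 6.1600, 3.1733, -0.5067)

k = lx + ly = 0.18 + 0.1 = 0.2800;  k·ωz = 0.2800·0.4 = 0.1120
ω₁ (FL) = (vx − vy − k·ωz)/r = -0.2620/0.075 = -3.4933
ω₂ (FR) = (vx + vy + k·ωz)/r = 0.4620/0.075 = 6.1600
ω₃ (RL) = (vx + vy − k·ωz)/r = 0.2380/0.075 = 3.1733
ω₄ (RR) = (vx − vy + k·ωz)/r = -0.0380/0.075 = -0.5067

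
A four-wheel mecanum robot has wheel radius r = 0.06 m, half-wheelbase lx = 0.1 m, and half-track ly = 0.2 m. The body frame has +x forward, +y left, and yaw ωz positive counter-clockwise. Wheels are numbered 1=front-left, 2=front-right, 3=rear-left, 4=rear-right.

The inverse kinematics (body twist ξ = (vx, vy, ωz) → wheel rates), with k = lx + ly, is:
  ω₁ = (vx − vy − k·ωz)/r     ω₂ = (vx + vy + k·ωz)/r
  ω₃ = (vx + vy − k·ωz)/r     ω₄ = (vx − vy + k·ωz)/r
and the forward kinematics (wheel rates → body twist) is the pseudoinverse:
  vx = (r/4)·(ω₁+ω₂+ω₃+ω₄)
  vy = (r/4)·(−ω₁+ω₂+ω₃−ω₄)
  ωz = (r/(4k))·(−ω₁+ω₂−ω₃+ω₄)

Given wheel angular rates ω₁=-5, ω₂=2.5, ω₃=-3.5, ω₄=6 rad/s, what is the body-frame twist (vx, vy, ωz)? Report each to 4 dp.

(0.0000, -0.0300, 0.8500)

k = lx + ly = 0.1 + 0.2 = 0.3000
ω₁+ω₂+ω₃+ω₄ = 0.0000  →  vx = (0.06/4)·0.0000 = 0.0000
−ω₁+ω₂+ω₃−ω₄ = -2.0000  →  vy = (0.06/4)·-2.0000 = -0.0300
−ω₁+ω₂−ω₃+ω₄ = 17.0000  →  ωz = (0.06/1.2000)·17.0000 = 0.8500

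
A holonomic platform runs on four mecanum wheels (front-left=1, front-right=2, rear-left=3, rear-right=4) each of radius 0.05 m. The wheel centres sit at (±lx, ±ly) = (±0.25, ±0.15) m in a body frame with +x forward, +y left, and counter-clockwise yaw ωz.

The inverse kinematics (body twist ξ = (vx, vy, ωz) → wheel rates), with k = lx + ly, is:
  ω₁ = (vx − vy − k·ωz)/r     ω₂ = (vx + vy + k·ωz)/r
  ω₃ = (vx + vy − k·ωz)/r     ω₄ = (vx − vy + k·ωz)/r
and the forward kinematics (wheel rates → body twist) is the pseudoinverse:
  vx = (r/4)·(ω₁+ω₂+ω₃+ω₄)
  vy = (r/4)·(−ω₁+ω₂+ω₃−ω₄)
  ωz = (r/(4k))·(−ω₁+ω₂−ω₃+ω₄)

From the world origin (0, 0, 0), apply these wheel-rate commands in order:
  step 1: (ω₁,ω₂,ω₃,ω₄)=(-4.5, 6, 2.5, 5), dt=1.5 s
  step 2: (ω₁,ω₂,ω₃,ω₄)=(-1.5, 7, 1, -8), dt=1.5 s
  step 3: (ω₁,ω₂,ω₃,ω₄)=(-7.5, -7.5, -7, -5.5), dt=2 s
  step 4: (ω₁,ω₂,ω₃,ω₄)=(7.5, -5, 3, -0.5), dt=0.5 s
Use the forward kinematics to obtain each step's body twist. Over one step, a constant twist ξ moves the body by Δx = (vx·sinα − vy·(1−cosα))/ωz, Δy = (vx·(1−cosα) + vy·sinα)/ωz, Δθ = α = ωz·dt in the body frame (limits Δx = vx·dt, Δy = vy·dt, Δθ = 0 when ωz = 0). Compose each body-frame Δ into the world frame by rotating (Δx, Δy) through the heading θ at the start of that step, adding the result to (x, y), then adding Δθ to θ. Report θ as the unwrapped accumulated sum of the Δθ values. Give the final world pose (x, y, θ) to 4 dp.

(-0.5697, -0.0218, 0.4297)

step 1: ξ=(vx,vy,ωz)=(0.1125, 0.1000, 0.4062), dt=1.5 → body Δ=(0.1142, 0.1907, 0.6094) → world pose (0.1142, 0.1907, 0.6094)
step 2: ξ=(vx,vy,ωz)=(-0.0187, 0.2188, -0.0156), dt=1.5 → body Δ=(-0.0243, 0.3284, -0.0234) → world pose (-0.0937, 0.4461, 0.5859)
step 3: ξ=(vx,vy,ωz)=(-0.3438, -0.0188, 0.0469), dt=2.0 → body Δ=(-0.6847, -0.0696, 0.0938) → world pose (-0.6257, 0.0095, 0.6797)
step 4: ξ=(vx,vy,ωz)=(0.0625, -0.1125, -0.5000), dt=0.5 → body Δ=(0.0239, -0.0596, -0.2500) → world pose (-0.5697, -0.0218, 0.4297)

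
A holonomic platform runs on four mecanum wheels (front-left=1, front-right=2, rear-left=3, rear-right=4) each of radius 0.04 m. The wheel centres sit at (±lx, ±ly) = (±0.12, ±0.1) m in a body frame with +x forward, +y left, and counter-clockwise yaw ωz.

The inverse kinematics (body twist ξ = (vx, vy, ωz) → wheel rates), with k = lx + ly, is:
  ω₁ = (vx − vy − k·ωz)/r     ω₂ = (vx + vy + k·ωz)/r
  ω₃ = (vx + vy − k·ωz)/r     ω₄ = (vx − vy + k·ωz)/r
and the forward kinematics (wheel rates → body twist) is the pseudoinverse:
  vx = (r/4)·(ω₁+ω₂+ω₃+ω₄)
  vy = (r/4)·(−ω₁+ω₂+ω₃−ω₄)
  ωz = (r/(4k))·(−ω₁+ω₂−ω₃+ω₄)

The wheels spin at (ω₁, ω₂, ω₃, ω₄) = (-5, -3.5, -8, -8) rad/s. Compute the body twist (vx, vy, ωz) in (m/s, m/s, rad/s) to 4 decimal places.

k = lx + ly = 0.12 + 0.1 = 0.2200
ω₁+ω₂+ω₃+ω₄ = -24.5000  →  vx = (0.04/4)·-24.5000 = -0.2450
−ω₁+ω₂+ω₃−ω₄ = 1.5000  →  vy = (0.04/4)·1.5000 = 0.0150
−ω₁+ω₂−ω₃+ω₄ = 1.5000  →  ωz = (0.04/0.8800)·1.5000 = 0.0682

(-0.2450, 0.0150, 0.0682)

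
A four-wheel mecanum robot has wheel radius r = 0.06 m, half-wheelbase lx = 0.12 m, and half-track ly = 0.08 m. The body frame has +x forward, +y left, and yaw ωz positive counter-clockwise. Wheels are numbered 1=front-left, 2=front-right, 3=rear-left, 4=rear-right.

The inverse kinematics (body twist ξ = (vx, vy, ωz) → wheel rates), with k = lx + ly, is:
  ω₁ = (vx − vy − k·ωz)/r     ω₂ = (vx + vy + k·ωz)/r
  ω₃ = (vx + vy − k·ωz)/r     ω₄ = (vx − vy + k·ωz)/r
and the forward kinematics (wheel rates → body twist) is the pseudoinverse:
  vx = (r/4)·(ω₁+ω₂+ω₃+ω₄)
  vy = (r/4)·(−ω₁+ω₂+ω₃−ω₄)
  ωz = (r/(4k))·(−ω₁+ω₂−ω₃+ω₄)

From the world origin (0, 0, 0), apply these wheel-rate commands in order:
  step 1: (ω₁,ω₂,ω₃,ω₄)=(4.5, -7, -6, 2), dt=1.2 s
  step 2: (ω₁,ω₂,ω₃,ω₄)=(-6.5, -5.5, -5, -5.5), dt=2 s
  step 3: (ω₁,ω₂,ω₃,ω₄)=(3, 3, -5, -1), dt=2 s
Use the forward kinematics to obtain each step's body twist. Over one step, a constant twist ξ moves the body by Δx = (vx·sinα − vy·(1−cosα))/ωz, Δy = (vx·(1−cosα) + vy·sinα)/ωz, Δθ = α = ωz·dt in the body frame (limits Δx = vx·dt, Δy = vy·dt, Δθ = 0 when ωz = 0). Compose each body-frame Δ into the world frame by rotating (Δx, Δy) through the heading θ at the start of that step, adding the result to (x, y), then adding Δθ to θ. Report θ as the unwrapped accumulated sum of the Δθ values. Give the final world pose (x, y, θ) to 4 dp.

(-0.7995, -0.2168, 0.3600)

step 1: ξ=(vx,vy,ωz)=(-0.0975, -0.2925, -0.2625), dt=1.2 → body Δ=(-0.1699, -0.3269, -0.3150) → world pose (-0.1699, -0.3269, -0.3150)
step 2: ξ=(vx,vy,ωz)=(-0.3375, 0.0225, 0.0375), dt=2.0 → body Δ=(-0.6761, 0.0197, 0.0750) → world pose (-0.8066, -0.0988, -0.2400)
step 3: ξ=(vx,vy,ωz)=(0.0000, -0.0600, 0.3000), dt=2.0 → body Δ=(0.0349, -0.1129, 0.6000) → world pose (-0.7995, -0.2168, 0.3600)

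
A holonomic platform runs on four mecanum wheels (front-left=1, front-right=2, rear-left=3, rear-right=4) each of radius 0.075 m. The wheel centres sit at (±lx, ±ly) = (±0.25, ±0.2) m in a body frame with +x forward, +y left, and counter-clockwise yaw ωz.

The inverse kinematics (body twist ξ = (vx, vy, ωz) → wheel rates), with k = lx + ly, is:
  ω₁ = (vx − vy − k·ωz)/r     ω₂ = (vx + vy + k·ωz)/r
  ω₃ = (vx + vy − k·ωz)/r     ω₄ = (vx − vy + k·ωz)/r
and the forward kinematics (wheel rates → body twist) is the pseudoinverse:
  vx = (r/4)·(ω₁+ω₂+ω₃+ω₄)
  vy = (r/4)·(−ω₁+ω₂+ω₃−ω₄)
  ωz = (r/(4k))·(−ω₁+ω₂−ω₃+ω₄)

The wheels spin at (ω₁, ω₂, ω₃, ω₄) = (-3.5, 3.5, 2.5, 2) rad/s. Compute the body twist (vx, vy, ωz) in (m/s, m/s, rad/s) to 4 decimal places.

(0.0844, 0.1406, 0.2708)

k = lx + ly = 0.25 + 0.2 = 0.4500
ω₁+ω₂+ω₃+ω₄ = 4.5000  →  vx = (0.075/4)·4.5000 = 0.0844
−ω₁+ω₂+ω₃−ω₄ = 7.5000  →  vy = (0.075/4)·7.5000 = 0.1406
−ω₁+ω₂−ω₃+ω₄ = 6.5000  →  ωz = (0.075/1.8000)·6.5000 = 0.2708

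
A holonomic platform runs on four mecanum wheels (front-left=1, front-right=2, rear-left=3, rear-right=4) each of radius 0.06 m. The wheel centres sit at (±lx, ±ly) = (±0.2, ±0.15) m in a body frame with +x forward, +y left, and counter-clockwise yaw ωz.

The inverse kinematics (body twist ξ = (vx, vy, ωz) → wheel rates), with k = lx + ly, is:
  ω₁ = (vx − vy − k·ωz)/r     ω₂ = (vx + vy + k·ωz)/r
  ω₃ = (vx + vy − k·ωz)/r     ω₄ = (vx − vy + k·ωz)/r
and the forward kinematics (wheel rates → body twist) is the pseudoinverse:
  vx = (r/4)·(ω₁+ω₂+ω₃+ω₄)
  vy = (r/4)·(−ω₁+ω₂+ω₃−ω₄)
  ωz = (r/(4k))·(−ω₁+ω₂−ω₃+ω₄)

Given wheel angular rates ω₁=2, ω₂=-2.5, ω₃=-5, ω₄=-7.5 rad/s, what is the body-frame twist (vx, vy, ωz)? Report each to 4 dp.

(-0.1950, -0.0300, -0.3000)

k = lx + ly = 0.2 + 0.15 = 0.3500
ω₁+ω₂+ω₃+ω₄ = -13.0000  →  vx = (0.06/4)·-13.0000 = -0.1950
−ω₁+ω₂+ω₃−ω₄ = -2.0000  →  vy = (0.06/4)·-2.0000 = -0.0300
−ω₁+ω₂−ω₃+ω₄ = -7.0000  →  ωz = (0.06/1.4000)·-7.0000 = -0.3000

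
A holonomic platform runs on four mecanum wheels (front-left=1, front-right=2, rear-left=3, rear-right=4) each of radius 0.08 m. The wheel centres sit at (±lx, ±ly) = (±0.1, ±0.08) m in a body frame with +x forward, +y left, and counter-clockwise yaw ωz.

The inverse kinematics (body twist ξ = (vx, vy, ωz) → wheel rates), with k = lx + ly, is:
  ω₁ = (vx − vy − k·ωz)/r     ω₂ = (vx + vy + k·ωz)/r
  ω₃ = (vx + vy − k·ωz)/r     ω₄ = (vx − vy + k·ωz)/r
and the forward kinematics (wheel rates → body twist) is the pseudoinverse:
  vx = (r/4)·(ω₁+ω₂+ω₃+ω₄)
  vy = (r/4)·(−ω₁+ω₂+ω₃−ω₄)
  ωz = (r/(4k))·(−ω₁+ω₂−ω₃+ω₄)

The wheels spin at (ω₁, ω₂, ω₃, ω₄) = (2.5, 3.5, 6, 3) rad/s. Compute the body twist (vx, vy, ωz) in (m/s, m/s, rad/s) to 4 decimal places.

k = lx + ly = 0.1 + 0.08 = 0.1800
ω₁+ω₂+ω₃+ω₄ = 15.0000  →  vx = (0.08/4)·15.0000 = 0.3000
−ω₁+ω₂+ω₃−ω₄ = 4.0000  →  vy = (0.08/4)·4.0000 = 0.0800
−ω₁+ω₂−ω₃+ω₄ = -2.0000  →  ωz = (0.08/0.7200)·-2.0000 = -0.2222

(0.3000, 0.0800, -0.2222)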